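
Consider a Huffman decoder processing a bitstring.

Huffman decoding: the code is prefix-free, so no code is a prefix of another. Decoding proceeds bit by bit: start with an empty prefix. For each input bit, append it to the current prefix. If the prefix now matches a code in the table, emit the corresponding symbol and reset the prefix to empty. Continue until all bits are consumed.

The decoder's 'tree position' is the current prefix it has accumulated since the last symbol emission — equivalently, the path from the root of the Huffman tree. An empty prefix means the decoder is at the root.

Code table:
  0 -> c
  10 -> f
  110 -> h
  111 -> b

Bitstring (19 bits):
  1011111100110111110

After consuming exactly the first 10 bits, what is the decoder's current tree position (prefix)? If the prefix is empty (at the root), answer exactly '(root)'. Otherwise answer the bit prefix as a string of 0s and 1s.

Answer: (root)

Derivation:
Bit 0: prefix='1' (no match yet)
Bit 1: prefix='10' -> emit 'f', reset
Bit 2: prefix='1' (no match yet)
Bit 3: prefix='11' (no match yet)
Bit 4: prefix='111' -> emit 'b', reset
Bit 5: prefix='1' (no match yet)
Bit 6: prefix='11' (no match yet)
Bit 7: prefix='111' -> emit 'b', reset
Bit 8: prefix='0' -> emit 'c', reset
Bit 9: prefix='0' -> emit 'c', reset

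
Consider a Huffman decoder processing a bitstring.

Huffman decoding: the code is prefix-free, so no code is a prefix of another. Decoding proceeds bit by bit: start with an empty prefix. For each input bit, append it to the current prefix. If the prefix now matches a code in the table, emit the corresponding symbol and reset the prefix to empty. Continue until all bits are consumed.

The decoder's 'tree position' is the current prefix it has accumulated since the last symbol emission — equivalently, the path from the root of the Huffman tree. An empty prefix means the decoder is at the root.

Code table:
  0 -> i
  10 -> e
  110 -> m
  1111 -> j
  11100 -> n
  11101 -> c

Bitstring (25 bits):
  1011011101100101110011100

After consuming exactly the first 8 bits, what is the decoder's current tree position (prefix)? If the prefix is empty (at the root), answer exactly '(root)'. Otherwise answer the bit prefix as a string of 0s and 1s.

Bit 0: prefix='1' (no match yet)
Bit 1: prefix='10' -> emit 'e', reset
Bit 2: prefix='1' (no match yet)
Bit 3: prefix='11' (no match yet)
Bit 4: prefix='110' -> emit 'm', reset
Bit 5: prefix='1' (no match yet)
Bit 6: prefix='11' (no match yet)
Bit 7: prefix='111' (no match yet)

Answer: 111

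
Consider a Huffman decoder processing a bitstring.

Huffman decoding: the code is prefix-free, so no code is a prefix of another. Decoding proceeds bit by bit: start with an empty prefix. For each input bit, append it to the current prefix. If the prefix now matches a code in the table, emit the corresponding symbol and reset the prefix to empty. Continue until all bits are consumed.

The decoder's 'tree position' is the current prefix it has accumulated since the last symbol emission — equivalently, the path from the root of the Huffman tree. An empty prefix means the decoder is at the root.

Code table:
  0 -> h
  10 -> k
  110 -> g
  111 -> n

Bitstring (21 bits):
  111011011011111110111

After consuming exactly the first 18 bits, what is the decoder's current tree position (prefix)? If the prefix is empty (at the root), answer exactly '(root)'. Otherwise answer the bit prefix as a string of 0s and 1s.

Answer: (root)

Derivation:
Bit 0: prefix='1' (no match yet)
Bit 1: prefix='11' (no match yet)
Bit 2: prefix='111' -> emit 'n', reset
Bit 3: prefix='0' -> emit 'h', reset
Bit 4: prefix='1' (no match yet)
Bit 5: prefix='11' (no match yet)
Bit 6: prefix='110' -> emit 'g', reset
Bit 7: prefix='1' (no match yet)
Bit 8: prefix='11' (no match yet)
Bit 9: prefix='110' -> emit 'g', reset
Bit 10: prefix='1' (no match yet)
Bit 11: prefix='11' (no match yet)
Bit 12: prefix='111' -> emit 'n', reset
Bit 13: prefix='1' (no match yet)
Bit 14: prefix='11' (no match yet)
Bit 15: prefix='111' -> emit 'n', reset
Bit 16: prefix='1' (no match yet)
Bit 17: prefix='10' -> emit 'k', reset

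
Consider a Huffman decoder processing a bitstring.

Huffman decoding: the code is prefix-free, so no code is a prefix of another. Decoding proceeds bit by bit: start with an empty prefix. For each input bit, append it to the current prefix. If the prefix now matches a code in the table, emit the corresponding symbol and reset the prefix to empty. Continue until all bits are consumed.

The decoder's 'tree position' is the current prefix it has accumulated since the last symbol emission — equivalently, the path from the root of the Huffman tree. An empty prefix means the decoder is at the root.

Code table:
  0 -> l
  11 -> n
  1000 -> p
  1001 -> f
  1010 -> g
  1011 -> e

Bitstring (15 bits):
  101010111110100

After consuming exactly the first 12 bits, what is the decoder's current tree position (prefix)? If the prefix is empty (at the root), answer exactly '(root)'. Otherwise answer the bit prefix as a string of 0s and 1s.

Bit 0: prefix='1' (no match yet)
Bit 1: prefix='10' (no match yet)
Bit 2: prefix='101' (no match yet)
Bit 3: prefix='1010' -> emit 'g', reset
Bit 4: prefix='1' (no match yet)
Bit 5: prefix='10' (no match yet)
Bit 6: prefix='101' (no match yet)
Bit 7: prefix='1011' -> emit 'e', reset
Bit 8: prefix='1' (no match yet)
Bit 9: prefix='11' -> emit 'n', reset
Bit 10: prefix='1' (no match yet)
Bit 11: prefix='10' (no match yet)

Answer: 10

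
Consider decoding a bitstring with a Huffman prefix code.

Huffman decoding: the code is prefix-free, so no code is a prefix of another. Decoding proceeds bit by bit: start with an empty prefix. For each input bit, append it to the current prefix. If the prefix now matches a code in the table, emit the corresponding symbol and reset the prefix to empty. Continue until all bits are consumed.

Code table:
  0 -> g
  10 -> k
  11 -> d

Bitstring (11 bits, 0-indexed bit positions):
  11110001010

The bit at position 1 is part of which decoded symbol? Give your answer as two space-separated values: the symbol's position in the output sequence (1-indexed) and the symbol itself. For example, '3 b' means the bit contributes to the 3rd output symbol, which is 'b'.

Answer: 1 d

Derivation:
Bit 0: prefix='1' (no match yet)
Bit 1: prefix='11' -> emit 'd', reset
Bit 2: prefix='1' (no match yet)
Bit 3: prefix='11' -> emit 'd', reset
Bit 4: prefix='0' -> emit 'g', reset
Bit 5: prefix='0' -> emit 'g', reset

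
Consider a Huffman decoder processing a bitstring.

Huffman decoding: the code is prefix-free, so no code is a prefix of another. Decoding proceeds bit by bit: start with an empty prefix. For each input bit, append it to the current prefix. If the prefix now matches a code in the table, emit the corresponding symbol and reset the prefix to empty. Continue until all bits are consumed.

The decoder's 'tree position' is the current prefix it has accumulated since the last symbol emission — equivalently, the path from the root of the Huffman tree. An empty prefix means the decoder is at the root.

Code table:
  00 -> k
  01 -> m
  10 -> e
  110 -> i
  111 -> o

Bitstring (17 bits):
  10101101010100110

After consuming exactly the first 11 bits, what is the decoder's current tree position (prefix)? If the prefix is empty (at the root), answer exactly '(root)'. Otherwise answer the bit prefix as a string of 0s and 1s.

Bit 0: prefix='1' (no match yet)
Bit 1: prefix='10' -> emit 'e', reset
Bit 2: prefix='1' (no match yet)
Bit 3: prefix='10' -> emit 'e', reset
Bit 4: prefix='1' (no match yet)
Bit 5: prefix='11' (no match yet)
Bit 6: prefix='110' -> emit 'i', reset
Bit 7: prefix='1' (no match yet)
Bit 8: prefix='10' -> emit 'e', reset
Bit 9: prefix='1' (no match yet)
Bit 10: prefix='10' -> emit 'e', reset

Answer: (root)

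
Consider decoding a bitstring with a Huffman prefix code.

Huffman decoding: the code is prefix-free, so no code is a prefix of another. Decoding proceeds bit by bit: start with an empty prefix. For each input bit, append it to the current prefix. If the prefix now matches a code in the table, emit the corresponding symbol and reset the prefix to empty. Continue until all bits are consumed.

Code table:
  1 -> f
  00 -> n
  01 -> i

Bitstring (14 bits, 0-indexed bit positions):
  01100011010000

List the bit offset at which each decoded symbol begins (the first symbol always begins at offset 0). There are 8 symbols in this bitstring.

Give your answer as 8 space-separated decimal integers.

Answer: 0 2 3 5 7 8 10 12

Derivation:
Bit 0: prefix='0' (no match yet)
Bit 1: prefix='01' -> emit 'i', reset
Bit 2: prefix='1' -> emit 'f', reset
Bit 3: prefix='0' (no match yet)
Bit 4: prefix='00' -> emit 'n', reset
Bit 5: prefix='0' (no match yet)
Bit 6: prefix='01' -> emit 'i', reset
Bit 7: prefix='1' -> emit 'f', reset
Bit 8: prefix='0' (no match yet)
Bit 9: prefix='01' -> emit 'i', reset
Bit 10: prefix='0' (no match yet)
Bit 11: prefix='00' -> emit 'n', reset
Bit 12: prefix='0' (no match yet)
Bit 13: prefix='00' -> emit 'n', reset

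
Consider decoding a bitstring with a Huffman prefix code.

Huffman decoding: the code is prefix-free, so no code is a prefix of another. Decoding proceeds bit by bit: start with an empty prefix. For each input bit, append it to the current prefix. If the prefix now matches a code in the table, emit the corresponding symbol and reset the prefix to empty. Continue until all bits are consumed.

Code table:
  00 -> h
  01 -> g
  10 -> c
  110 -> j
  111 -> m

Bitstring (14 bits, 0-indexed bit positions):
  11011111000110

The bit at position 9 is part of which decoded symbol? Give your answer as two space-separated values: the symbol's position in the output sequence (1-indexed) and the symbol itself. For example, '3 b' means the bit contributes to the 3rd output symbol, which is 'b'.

Answer: 4 h

Derivation:
Bit 0: prefix='1' (no match yet)
Bit 1: prefix='11' (no match yet)
Bit 2: prefix='110' -> emit 'j', reset
Bit 3: prefix='1' (no match yet)
Bit 4: prefix='11' (no match yet)
Bit 5: prefix='111' -> emit 'm', reset
Bit 6: prefix='1' (no match yet)
Bit 7: prefix='11' (no match yet)
Bit 8: prefix='110' -> emit 'j', reset
Bit 9: prefix='0' (no match yet)
Bit 10: prefix='00' -> emit 'h', reset
Bit 11: prefix='1' (no match yet)
Bit 12: prefix='11' (no match yet)
Bit 13: prefix='110' -> emit 'j', reset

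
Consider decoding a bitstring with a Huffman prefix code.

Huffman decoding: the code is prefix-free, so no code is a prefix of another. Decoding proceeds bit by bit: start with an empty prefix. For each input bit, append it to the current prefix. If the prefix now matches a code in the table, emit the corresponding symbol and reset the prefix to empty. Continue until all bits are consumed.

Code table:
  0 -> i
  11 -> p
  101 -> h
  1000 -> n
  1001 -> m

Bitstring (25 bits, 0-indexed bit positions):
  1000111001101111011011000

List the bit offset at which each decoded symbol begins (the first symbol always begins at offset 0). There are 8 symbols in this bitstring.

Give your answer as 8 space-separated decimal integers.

Answer: 0 4 6 10 13 15 18 21

Derivation:
Bit 0: prefix='1' (no match yet)
Bit 1: prefix='10' (no match yet)
Bit 2: prefix='100' (no match yet)
Bit 3: prefix='1000' -> emit 'n', reset
Bit 4: prefix='1' (no match yet)
Bit 5: prefix='11' -> emit 'p', reset
Bit 6: prefix='1' (no match yet)
Bit 7: prefix='10' (no match yet)
Bit 8: prefix='100' (no match yet)
Bit 9: prefix='1001' -> emit 'm', reset
Bit 10: prefix='1' (no match yet)
Bit 11: prefix='10' (no match yet)
Bit 12: prefix='101' -> emit 'h', reset
Bit 13: prefix='1' (no match yet)
Bit 14: prefix='11' -> emit 'p', reset
Bit 15: prefix='1' (no match yet)
Bit 16: prefix='10' (no match yet)
Bit 17: prefix='101' -> emit 'h', reset
Bit 18: prefix='1' (no match yet)
Bit 19: prefix='10' (no match yet)
Bit 20: prefix='101' -> emit 'h', reset
Bit 21: prefix='1' (no match yet)
Bit 22: prefix='10' (no match yet)
Bit 23: prefix='100' (no match yet)
Bit 24: prefix='1000' -> emit 'n', reset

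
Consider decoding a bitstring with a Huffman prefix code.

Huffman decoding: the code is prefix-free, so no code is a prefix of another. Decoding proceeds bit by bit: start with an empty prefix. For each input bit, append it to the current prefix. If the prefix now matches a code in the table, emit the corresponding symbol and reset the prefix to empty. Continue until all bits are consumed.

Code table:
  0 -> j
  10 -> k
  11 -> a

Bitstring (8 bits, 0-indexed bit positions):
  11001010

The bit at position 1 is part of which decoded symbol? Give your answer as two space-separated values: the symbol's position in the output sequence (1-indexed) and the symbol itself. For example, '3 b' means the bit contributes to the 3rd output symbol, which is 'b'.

Bit 0: prefix='1' (no match yet)
Bit 1: prefix='11' -> emit 'a', reset
Bit 2: prefix='0' -> emit 'j', reset
Bit 3: prefix='0' -> emit 'j', reset
Bit 4: prefix='1' (no match yet)
Bit 5: prefix='10' -> emit 'k', reset

Answer: 1 a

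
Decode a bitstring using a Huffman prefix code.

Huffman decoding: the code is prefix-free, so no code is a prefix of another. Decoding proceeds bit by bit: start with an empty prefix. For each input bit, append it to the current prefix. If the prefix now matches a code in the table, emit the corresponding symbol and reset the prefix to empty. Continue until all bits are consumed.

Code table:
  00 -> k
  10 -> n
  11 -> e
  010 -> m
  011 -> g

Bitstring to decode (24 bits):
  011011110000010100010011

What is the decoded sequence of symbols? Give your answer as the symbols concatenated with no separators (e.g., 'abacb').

Answer: ggekkmnkng

Derivation:
Bit 0: prefix='0' (no match yet)
Bit 1: prefix='01' (no match yet)
Bit 2: prefix='011' -> emit 'g', reset
Bit 3: prefix='0' (no match yet)
Bit 4: prefix='01' (no match yet)
Bit 5: prefix='011' -> emit 'g', reset
Bit 6: prefix='1' (no match yet)
Bit 7: prefix='11' -> emit 'e', reset
Bit 8: prefix='0' (no match yet)
Bit 9: prefix='00' -> emit 'k', reset
Bit 10: prefix='0' (no match yet)
Bit 11: prefix='00' -> emit 'k', reset
Bit 12: prefix='0' (no match yet)
Bit 13: prefix='01' (no match yet)
Bit 14: prefix='010' -> emit 'm', reset
Bit 15: prefix='1' (no match yet)
Bit 16: prefix='10' -> emit 'n', reset
Bit 17: prefix='0' (no match yet)
Bit 18: prefix='00' -> emit 'k', reset
Bit 19: prefix='1' (no match yet)
Bit 20: prefix='10' -> emit 'n', reset
Bit 21: prefix='0' (no match yet)
Bit 22: prefix='01' (no match yet)
Bit 23: prefix='011' -> emit 'g', reset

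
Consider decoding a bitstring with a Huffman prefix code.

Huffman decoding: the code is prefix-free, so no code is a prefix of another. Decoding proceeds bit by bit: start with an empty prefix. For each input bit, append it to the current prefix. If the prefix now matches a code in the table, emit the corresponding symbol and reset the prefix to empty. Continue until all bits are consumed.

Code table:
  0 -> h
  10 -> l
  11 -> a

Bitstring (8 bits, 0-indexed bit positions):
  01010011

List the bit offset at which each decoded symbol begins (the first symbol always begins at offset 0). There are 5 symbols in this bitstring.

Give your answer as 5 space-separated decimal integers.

Bit 0: prefix='0' -> emit 'h', reset
Bit 1: prefix='1' (no match yet)
Bit 2: prefix='10' -> emit 'l', reset
Bit 3: prefix='1' (no match yet)
Bit 4: prefix='10' -> emit 'l', reset
Bit 5: prefix='0' -> emit 'h', reset
Bit 6: prefix='1' (no match yet)
Bit 7: prefix='11' -> emit 'a', reset

Answer: 0 1 3 5 6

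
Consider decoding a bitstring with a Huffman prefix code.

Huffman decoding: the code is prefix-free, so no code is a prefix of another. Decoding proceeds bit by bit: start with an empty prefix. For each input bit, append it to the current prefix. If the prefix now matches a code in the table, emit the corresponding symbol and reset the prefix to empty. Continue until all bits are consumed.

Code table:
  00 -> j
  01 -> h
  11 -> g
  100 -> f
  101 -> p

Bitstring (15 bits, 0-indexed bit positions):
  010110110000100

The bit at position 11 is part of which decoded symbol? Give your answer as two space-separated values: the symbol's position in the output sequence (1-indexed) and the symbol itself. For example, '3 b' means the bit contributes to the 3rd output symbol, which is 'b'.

Answer: 5 j

Derivation:
Bit 0: prefix='0' (no match yet)
Bit 1: prefix='01' -> emit 'h', reset
Bit 2: prefix='0' (no match yet)
Bit 3: prefix='01' -> emit 'h', reset
Bit 4: prefix='1' (no match yet)
Bit 5: prefix='10' (no match yet)
Bit 6: prefix='101' -> emit 'p', reset
Bit 7: prefix='1' (no match yet)
Bit 8: prefix='10' (no match yet)
Bit 9: prefix='100' -> emit 'f', reset
Bit 10: prefix='0' (no match yet)
Bit 11: prefix='00' -> emit 'j', reset
Bit 12: prefix='1' (no match yet)
Bit 13: prefix='10' (no match yet)
Bit 14: prefix='100' -> emit 'f', reset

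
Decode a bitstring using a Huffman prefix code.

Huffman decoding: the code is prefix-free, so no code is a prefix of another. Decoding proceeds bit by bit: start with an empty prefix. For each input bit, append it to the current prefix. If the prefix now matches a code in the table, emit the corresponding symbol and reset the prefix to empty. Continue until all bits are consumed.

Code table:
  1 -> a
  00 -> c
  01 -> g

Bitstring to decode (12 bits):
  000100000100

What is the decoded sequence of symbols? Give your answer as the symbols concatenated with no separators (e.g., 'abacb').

Answer: cgccgc

Derivation:
Bit 0: prefix='0' (no match yet)
Bit 1: prefix='00' -> emit 'c', reset
Bit 2: prefix='0' (no match yet)
Bit 3: prefix='01' -> emit 'g', reset
Bit 4: prefix='0' (no match yet)
Bit 5: prefix='00' -> emit 'c', reset
Bit 6: prefix='0' (no match yet)
Bit 7: prefix='00' -> emit 'c', reset
Bit 8: prefix='0' (no match yet)
Bit 9: prefix='01' -> emit 'g', reset
Bit 10: prefix='0' (no match yet)
Bit 11: prefix='00' -> emit 'c', reset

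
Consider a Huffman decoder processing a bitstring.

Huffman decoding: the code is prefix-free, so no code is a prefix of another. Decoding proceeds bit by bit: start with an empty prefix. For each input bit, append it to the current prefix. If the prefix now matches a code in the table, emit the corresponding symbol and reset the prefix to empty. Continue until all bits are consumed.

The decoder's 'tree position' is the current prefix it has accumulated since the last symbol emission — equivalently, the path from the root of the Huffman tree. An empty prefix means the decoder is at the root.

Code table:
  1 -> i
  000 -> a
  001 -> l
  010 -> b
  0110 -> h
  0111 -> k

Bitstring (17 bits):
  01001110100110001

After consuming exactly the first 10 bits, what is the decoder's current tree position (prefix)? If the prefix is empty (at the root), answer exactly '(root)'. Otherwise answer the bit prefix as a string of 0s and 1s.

Bit 0: prefix='0' (no match yet)
Bit 1: prefix='01' (no match yet)
Bit 2: prefix='010' -> emit 'b', reset
Bit 3: prefix='0' (no match yet)
Bit 4: prefix='01' (no match yet)
Bit 5: prefix='011' (no match yet)
Bit 6: prefix='0111' -> emit 'k', reset
Bit 7: prefix='0' (no match yet)
Bit 8: prefix='01' (no match yet)
Bit 9: prefix='010' -> emit 'b', reset

Answer: (root)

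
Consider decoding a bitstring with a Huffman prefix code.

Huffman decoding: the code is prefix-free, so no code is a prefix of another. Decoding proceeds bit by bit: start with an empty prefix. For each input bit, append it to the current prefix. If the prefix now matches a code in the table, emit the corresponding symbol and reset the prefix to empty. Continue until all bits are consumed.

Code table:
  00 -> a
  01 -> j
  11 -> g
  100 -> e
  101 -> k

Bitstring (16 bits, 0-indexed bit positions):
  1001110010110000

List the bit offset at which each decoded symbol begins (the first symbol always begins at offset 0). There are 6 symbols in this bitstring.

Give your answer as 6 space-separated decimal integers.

Answer: 0 3 5 8 11 14

Derivation:
Bit 0: prefix='1' (no match yet)
Bit 1: prefix='10' (no match yet)
Bit 2: prefix='100' -> emit 'e', reset
Bit 3: prefix='1' (no match yet)
Bit 4: prefix='11' -> emit 'g', reset
Bit 5: prefix='1' (no match yet)
Bit 6: prefix='10' (no match yet)
Bit 7: prefix='100' -> emit 'e', reset
Bit 8: prefix='1' (no match yet)
Bit 9: prefix='10' (no match yet)
Bit 10: prefix='101' -> emit 'k', reset
Bit 11: prefix='1' (no match yet)
Bit 12: prefix='10' (no match yet)
Bit 13: prefix='100' -> emit 'e', reset
Bit 14: prefix='0' (no match yet)
Bit 15: prefix='00' -> emit 'a', reset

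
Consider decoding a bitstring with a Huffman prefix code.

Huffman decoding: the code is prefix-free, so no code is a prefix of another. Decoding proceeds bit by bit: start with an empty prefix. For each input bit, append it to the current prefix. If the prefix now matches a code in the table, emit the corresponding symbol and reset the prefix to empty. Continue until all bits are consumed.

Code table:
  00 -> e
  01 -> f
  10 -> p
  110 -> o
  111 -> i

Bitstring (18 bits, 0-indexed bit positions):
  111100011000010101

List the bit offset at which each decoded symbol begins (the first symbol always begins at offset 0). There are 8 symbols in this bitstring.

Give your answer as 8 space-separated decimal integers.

Answer: 0 3 5 7 10 12 14 16

Derivation:
Bit 0: prefix='1' (no match yet)
Bit 1: prefix='11' (no match yet)
Bit 2: prefix='111' -> emit 'i', reset
Bit 3: prefix='1' (no match yet)
Bit 4: prefix='10' -> emit 'p', reset
Bit 5: prefix='0' (no match yet)
Bit 6: prefix='00' -> emit 'e', reset
Bit 7: prefix='1' (no match yet)
Bit 8: prefix='11' (no match yet)
Bit 9: prefix='110' -> emit 'o', reset
Bit 10: prefix='0' (no match yet)
Bit 11: prefix='00' -> emit 'e', reset
Bit 12: prefix='0' (no match yet)
Bit 13: prefix='01' -> emit 'f', reset
Bit 14: prefix='0' (no match yet)
Bit 15: prefix='01' -> emit 'f', reset
Bit 16: prefix='0' (no match yet)
Bit 17: prefix='01' -> emit 'f', reset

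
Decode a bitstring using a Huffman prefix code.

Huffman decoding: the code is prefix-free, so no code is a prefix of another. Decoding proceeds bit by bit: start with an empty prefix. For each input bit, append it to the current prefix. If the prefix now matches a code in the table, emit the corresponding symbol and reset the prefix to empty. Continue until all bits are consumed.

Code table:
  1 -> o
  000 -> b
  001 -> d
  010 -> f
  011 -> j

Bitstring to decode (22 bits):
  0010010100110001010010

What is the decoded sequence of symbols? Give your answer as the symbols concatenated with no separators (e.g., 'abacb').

Bit 0: prefix='0' (no match yet)
Bit 1: prefix='00' (no match yet)
Bit 2: prefix='001' -> emit 'd', reset
Bit 3: prefix='0' (no match yet)
Bit 4: prefix='00' (no match yet)
Bit 5: prefix='001' -> emit 'd', reset
Bit 6: prefix='0' (no match yet)
Bit 7: prefix='01' (no match yet)
Bit 8: prefix='010' -> emit 'f', reset
Bit 9: prefix='0' (no match yet)
Bit 10: prefix='01' (no match yet)
Bit 11: prefix='011' -> emit 'j', reset
Bit 12: prefix='0' (no match yet)
Bit 13: prefix='00' (no match yet)
Bit 14: prefix='000' -> emit 'b', reset
Bit 15: prefix='1' -> emit 'o', reset
Bit 16: prefix='0' (no match yet)
Bit 17: prefix='01' (no match yet)
Bit 18: prefix='010' -> emit 'f', reset
Bit 19: prefix='0' (no match yet)
Bit 20: prefix='01' (no match yet)
Bit 21: prefix='010' -> emit 'f', reset

Answer: ddfjboff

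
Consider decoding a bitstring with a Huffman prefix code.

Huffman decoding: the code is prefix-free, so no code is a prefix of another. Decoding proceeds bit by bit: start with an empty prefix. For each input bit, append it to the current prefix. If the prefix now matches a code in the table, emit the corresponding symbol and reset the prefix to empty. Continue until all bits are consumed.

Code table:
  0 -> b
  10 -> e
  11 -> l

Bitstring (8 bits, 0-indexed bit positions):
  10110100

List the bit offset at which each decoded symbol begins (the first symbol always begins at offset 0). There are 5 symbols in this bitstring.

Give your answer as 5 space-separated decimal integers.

Bit 0: prefix='1' (no match yet)
Bit 1: prefix='10' -> emit 'e', reset
Bit 2: prefix='1' (no match yet)
Bit 3: prefix='11' -> emit 'l', reset
Bit 4: prefix='0' -> emit 'b', reset
Bit 5: prefix='1' (no match yet)
Bit 6: prefix='10' -> emit 'e', reset
Bit 7: prefix='0' -> emit 'b', reset

Answer: 0 2 4 5 7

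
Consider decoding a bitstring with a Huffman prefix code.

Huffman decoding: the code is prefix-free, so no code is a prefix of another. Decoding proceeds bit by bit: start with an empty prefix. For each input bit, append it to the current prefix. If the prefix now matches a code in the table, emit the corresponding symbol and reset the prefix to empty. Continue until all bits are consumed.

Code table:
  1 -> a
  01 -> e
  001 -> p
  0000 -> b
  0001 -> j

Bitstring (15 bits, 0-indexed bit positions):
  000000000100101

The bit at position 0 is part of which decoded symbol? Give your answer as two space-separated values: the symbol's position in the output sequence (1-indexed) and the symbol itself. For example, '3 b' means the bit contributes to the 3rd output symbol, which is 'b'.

Bit 0: prefix='0' (no match yet)
Bit 1: prefix='00' (no match yet)
Bit 2: prefix='000' (no match yet)
Bit 3: prefix='0000' -> emit 'b', reset
Bit 4: prefix='0' (no match yet)

Answer: 1 b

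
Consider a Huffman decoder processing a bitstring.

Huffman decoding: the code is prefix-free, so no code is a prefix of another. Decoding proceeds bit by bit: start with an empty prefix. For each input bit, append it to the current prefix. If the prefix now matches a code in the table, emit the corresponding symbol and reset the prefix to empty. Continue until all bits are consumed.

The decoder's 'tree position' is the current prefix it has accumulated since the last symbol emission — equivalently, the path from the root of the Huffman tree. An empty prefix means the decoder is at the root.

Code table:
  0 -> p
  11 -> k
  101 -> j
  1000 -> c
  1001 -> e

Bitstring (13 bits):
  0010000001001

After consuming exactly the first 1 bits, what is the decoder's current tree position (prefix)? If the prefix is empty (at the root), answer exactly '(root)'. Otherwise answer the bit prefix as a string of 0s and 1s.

Answer: (root)

Derivation:
Bit 0: prefix='0' -> emit 'p', reset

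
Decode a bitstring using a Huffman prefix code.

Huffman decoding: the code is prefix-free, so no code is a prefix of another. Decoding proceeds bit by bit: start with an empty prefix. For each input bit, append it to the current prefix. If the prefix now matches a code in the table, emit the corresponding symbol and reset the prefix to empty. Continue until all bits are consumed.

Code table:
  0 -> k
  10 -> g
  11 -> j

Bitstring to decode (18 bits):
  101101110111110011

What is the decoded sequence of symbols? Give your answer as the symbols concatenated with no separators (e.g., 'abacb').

Bit 0: prefix='1' (no match yet)
Bit 1: prefix='10' -> emit 'g', reset
Bit 2: prefix='1' (no match yet)
Bit 3: prefix='11' -> emit 'j', reset
Bit 4: prefix='0' -> emit 'k', reset
Bit 5: prefix='1' (no match yet)
Bit 6: prefix='11' -> emit 'j', reset
Bit 7: prefix='1' (no match yet)
Bit 8: prefix='10' -> emit 'g', reset
Bit 9: prefix='1' (no match yet)
Bit 10: prefix='11' -> emit 'j', reset
Bit 11: prefix='1' (no match yet)
Bit 12: prefix='11' -> emit 'j', reset
Bit 13: prefix='1' (no match yet)
Bit 14: prefix='10' -> emit 'g', reset
Bit 15: prefix='0' -> emit 'k', reset
Bit 16: prefix='1' (no match yet)
Bit 17: prefix='11' -> emit 'j', reset

Answer: gjkjgjjgkj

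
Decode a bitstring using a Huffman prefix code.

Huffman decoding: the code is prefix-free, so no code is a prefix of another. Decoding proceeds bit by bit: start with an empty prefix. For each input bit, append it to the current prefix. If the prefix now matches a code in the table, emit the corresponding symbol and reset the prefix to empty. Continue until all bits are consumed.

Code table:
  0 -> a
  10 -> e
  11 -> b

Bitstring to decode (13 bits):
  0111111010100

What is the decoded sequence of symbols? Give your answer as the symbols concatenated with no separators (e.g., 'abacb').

Bit 0: prefix='0' -> emit 'a', reset
Bit 1: prefix='1' (no match yet)
Bit 2: prefix='11' -> emit 'b', reset
Bit 3: prefix='1' (no match yet)
Bit 4: prefix='11' -> emit 'b', reset
Bit 5: prefix='1' (no match yet)
Bit 6: prefix='11' -> emit 'b', reset
Bit 7: prefix='0' -> emit 'a', reset
Bit 8: prefix='1' (no match yet)
Bit 9: prefix='10' -> emit 'e', reset
Bit 10: prefix='1' (no match yet)
Bit 11: prefix='10' -> emit 'e', reset
Bit 12: prefix='0' -> emit 'a', reset

Answer: abbbaeea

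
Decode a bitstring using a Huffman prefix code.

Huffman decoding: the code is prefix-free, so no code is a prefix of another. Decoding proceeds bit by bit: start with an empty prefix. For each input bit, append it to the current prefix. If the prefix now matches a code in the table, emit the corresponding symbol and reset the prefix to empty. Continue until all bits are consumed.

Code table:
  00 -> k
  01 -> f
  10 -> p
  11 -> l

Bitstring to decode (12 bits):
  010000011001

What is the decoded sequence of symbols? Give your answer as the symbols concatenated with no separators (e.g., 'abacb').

Bit 0: prefix='0' (no match yet)
Bit 1: prefix='01' -> emit 'f', reset
Bit 2: prefix='0' (no match yet)
Bit 3: prefix='00' -> emit 'k', reset
Bit 4: prefix='0' (no match yet)
Bit 5: prefix='00' -> emit 'k', reset
Bit 6: prefix='0' (no match yet)
Bit 7: prefix='01' -> emit 'f', reset
Bit 8: prefix='1' (no match yet)
Bit 9: prefix='10' -> emit 'p', reset
Bit 10: prefix='0' (no match yet)
Bit 11: prefix='01' -> emit 'f', reset

Answer: fkkfpf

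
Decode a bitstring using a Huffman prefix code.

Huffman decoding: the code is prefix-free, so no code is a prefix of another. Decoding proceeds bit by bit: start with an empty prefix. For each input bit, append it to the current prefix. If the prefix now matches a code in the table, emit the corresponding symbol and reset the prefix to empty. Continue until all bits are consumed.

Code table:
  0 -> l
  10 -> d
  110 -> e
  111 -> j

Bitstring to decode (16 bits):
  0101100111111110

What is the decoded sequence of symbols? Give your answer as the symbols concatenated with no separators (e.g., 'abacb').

Answer: ldeljje

Derivation:
Bit 0: prefix='0' -> emit 'l', reset
Bit 1: prefix='1' (no match yet)
Bit 2: prefix='10' -> emit 'd', reset
Bit 3: prefix='1' (no match yet)
Bit 4: prefix='11' (no match yet)
Bit 5: prefix='110' -> emit 'e', reset
Bit 6: prefix='0' -> emit 'l', reset
Bit 7: prefix='1' (no match yet)
Bit 8: prefix='11' (no match yet)
Bit 9: prefix='111' -> emit 'j', reset
Bit 10: prefix='1' (no match yet)
Bit 11: prefix='11' (no match yet)
Bit 12: prefix='111' -> emit 'j', reset
Bit 13: prefix='1' (no match yet)
Bit 14: prefix='11' (no match yet)
Bit 15: prefix='110' -> emit 'e', reset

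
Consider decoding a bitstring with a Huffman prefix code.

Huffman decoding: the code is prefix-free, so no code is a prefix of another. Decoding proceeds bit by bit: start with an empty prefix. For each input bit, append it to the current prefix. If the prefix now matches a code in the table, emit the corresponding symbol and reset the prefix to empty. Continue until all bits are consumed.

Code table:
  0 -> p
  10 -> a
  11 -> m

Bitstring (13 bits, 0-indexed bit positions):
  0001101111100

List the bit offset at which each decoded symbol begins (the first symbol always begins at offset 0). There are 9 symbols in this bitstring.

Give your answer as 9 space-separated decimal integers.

Answer: 0 1 2 3 5 6 8 10 12

Derivation:
Bit 0: prefix='0' -> emit 'p', reset
Bit 1: prefix='0' -> emit 'p', reset
Bit 2: prefix='0' -> emit 'p', reset
Bit 3: prefix='1' (no match yet)
Bit 4: prefix='11' -> emit 'm', reset
Bit 5: prefix='0' -> emit 'p', reset
Bit 6: prefix='1' (no match yet)
Bit 7: prefix='11' -> emit 'm', reset
Bit 8: prefix='1' (no match yet)
Bit 9: prefix='11' -> emit 'm', reset
Bit 10: prefix='1' (no match yet)
Bit 11: prefix='10' -> emit 'a', reset
Bit 12: prefix='0' -> emit 'p', reset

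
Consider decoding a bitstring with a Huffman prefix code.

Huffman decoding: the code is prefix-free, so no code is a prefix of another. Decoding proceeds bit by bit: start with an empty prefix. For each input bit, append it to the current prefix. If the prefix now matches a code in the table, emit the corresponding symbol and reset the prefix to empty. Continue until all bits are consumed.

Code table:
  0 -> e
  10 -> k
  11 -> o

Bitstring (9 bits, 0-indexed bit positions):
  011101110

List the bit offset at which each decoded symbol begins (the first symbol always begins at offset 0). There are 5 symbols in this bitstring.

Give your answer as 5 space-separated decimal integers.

Answer: 0 1 3 5 7

Derivation:
Bit 0: prefix='0' -> emit 'e', reset
Bit 1: prefix='1' (no match yet)
Bit 2: prefix='11' -> emit 'o', reset
Bit 3: prefix='1' (no match yet)
Bit 4: prefix='10' -> emit 'k', reset
Bit 5: prefix='1' (no match yet)
Bit 6: prefix='11' -> emit 'o', reset
Bit 7: prefix='1' (no match yet)
Bit 8: prefix='10' -> emit 'k', reset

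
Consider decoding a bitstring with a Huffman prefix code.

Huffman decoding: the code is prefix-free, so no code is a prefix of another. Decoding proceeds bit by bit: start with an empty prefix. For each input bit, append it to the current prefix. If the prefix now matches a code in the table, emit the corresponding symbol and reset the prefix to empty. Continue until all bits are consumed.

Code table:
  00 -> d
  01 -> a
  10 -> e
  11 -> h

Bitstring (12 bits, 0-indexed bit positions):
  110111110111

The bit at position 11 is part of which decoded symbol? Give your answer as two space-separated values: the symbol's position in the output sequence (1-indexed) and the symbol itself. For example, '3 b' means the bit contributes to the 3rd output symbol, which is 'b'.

Answer: 6 h

Derivation:
Bit 0: prefix='1' (no match yet)
Bit 1: prefix='11' -> emit 'h', reset
Bit 2: prefix='0' (no match yet)
Bit 3: prefix='01' -> emit 'a', reset
Bit 4: prefix='1' (no match yet)
Bit 5: prefix='11' -> emit 'h', reset
Bit 6: prefix='1' (no match yet)
Bit 7: prefix='11' -> emit 'h', reset
Bit 8: prefix='0' (no match yet)
Bit 9: prefix='01' -> emit 'a', reset
Bit 10: prefix='1' (no match yet)
Bit 11: prefix='11' -> emit 'h', reset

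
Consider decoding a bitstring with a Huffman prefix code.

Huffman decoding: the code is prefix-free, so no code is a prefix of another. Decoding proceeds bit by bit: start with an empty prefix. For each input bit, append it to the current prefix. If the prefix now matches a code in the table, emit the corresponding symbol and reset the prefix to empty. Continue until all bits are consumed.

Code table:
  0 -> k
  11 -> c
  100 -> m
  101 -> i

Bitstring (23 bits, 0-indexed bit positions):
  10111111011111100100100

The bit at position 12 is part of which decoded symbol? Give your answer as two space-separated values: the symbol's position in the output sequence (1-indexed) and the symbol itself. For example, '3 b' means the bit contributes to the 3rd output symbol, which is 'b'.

Bit 0: prefix='1' (no match yet)
Bit 1: prefix='10' (no match yet)
Bit 2: prefix='101' -> emit 'i', reset
Bit 3: prefix='1' (no match yet)
Bit 4: prefix='11' -> emit 'c', reset
Bit 5: prefix='1' (no match yet)
Bit 6: prefix='11' -> emit 'c', reset
Bit 7: prefix='1' (no match yet)
Bit 8: prefix='10' (no match yet)
Bit 9: prefix='101' -> emit 'i', reset
Bit 10: prefix='1' (no match yet)
Bit 11: prefix='11' -> emit 'c', reset
Bit 12: prefix='1' (no match yet)
Bit 13: prefix='11' -> emit 'c', reset
Bit 14: prefix='1' (no match yet)
Bit 15: prefix='10' (no match yet)
Bit 16: prefix='100' -> emit 'm', reset

Answer: 6 c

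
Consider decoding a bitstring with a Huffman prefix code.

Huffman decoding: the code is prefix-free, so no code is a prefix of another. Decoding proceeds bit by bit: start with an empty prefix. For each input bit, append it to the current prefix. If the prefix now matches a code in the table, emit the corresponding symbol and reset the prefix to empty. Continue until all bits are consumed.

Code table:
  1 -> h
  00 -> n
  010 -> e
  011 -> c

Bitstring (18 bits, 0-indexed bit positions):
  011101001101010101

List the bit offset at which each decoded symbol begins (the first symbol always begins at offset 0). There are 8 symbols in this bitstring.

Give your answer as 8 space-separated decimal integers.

Answer: 0 3 4 7 10 13 14 17

Derivation:
Bit 0: prefix='0' (no match yet)
Bit 1: prefix='01' (no match yet)
Bit 2: prefix='011' -> emit 'c', reset
Bit 3: prefix='1' -> emit 'h', reset
Bit 4: prefix='0' (no match yet)
Bit 5: prefix='01' (no match yet)
Bit 6: prefix='010' -> emit 'e', reset
Bit 7: prefix='0' (no match yet)
Bit 8: prefix='01' (no match yet)
Bit 9: prefix='011' -> emit 'c', reset
Bit 10: prefix='0' (no match yet)
Bit 11: prefix='01' (no match yet)
Bit 12: prefix='010' -> emit 'e', reset
Bit 13: prefix='1' -> emit 'h', reset
Bit 14: prefix='0' (no match yet)
Bit 15: prefix='01' (no match yet)
Bit 16: prefix='010' -> emit 'e', reset
Bit 17: prefix='1' -> emit 'h', reset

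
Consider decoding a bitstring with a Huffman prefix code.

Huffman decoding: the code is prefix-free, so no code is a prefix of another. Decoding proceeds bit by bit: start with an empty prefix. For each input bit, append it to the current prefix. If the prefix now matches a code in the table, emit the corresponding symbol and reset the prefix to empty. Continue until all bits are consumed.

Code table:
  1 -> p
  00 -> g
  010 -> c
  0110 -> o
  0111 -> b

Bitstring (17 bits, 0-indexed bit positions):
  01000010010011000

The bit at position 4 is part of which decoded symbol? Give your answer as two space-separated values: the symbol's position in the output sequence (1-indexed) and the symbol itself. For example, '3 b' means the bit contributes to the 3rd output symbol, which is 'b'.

Bit 0: prefix='0' (no match yet)
Bit 1: prefix='01' (no match yet)
Bit 2: prefix='010' -> emit 'c', reset
Bit 3: prefix='0' (no match yet)
Bit 4: prefix='00' -> emit 'g', reset
Bit 5: prefix='0' (no match yet)
Bit 6: prefix='01' (no match yet)
Bit 7: prefix='010' -> emit 'c', reset
Bit 8: prefix='0' (no match yet)

Answer: 2 g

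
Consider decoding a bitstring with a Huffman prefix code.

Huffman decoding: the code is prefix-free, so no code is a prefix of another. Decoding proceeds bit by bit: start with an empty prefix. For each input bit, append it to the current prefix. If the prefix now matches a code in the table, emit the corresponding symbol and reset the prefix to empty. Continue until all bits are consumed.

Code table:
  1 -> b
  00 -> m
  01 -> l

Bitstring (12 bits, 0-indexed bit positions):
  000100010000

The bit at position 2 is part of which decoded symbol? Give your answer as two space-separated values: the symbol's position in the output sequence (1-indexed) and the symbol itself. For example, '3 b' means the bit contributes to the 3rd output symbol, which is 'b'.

Answer: 2 l

Derivation:
Bit 0: prefix='0' (no match yet)
Bit 1: prefix='00' -> emit 'm', reset
Bit 2: prefix='0' (no match yet)
Bit 3: prefix='01' -> emit 'l', reset
Bit 4: prefix='0' (no match yet)
Bit 5: prefix='00' -> emit 'm', reset
Bit 6: prefix='0' (no match yet)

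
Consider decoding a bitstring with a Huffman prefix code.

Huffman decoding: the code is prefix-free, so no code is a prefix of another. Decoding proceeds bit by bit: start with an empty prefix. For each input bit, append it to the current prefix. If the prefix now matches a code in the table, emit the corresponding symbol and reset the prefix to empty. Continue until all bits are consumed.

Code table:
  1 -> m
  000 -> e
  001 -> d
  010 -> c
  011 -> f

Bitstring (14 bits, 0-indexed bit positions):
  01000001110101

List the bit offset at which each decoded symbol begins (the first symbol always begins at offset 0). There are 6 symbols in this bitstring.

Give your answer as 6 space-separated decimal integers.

Bit 0: prefix='0' (no match yet)
Bit 1: prefix='01' (no match yet)
Bit 2: prefix='010' -> emit 'c', reset
Bit 3: prefix='0' (no match yet)
Bit 4: prefix='00' (no match yet)
Bit 5: prefix='000' -> emit 'e', reset
Bit 6: prefix='0' (no match yet)
Bit 7: prefix='01' (no match yet)
Bit 8: prefix='011' -> emit 'f', reset
Bit 9: prefix='1' -> emit 'm', reset
Bit 10: prefix='0' (no match yet)
Bit 11: prefix='01' (no match yet)
Bit 12: prefix='010' -> emit 'c', reset
Bit 13: prefix='1' -> emit 'm', reset

Answer: 0 3 6 9 10 13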